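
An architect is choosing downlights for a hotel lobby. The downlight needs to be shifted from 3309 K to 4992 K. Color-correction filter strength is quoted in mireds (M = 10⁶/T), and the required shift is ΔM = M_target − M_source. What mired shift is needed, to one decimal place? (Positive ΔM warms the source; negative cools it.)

-101.9 mireds

M_source = 10⁶/3309 = 302.206; M_target = 10⁶/4992 = 200.321.
ΔM = 200.321 − 302.206 = -101.886 → -101.9 mireds, a cooling shift.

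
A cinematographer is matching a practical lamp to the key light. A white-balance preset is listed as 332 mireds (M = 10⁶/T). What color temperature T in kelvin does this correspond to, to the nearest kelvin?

3012 K

T = 10⁶ / 332 = 3012.05 K → 3012 K.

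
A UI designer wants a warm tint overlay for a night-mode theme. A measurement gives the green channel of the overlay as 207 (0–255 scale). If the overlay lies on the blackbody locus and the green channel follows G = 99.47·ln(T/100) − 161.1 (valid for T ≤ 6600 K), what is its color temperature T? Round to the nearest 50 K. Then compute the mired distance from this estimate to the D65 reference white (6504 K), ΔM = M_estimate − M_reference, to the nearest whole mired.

+93 mireds

ln t = (207 + 161.1) / 99.47 = 3.7006.
t = e^3.7006 = 40.472.
T = 100·t = 4047 K → 4050 K to the nearest 50 K.
M_estimate = 10⁶/4050 = 246.91; M_reference = 10⁶/6504 = 153.75.
ΔM = 246.91 − 153.75 = 93.16 → +93 mireds.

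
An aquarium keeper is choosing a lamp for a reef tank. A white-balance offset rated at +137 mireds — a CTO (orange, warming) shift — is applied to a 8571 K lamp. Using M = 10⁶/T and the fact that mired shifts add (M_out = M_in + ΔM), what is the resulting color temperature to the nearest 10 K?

3940 K

M_in = 10⁶/8571 = 116.67 mireds.
M_out = 116.67 + (+137) = 253.67 mireds.
T_out = 10⁶/253.67 = 3942.1 K → 3940 K.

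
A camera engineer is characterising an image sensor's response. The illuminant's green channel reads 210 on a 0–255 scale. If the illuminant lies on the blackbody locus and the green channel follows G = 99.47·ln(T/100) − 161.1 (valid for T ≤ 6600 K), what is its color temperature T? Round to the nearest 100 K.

ln t = (210 + 161.1) / 99.47 = 3.7308.
t = e^3.7308 = 41.711.
T = 100·t = 4171 K → 4200 K to the nearest 100 K.

4200 K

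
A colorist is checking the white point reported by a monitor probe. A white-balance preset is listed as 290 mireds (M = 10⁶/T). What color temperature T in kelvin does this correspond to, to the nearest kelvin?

T = 10⁶ / 290 = 3448.28 K → 3448 K.

3448 K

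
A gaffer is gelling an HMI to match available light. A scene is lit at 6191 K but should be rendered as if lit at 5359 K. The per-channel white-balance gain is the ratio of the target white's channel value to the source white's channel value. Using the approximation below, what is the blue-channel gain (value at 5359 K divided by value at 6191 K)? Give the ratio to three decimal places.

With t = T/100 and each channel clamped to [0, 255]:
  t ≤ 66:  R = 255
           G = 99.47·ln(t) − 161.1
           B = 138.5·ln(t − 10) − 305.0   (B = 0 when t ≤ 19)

At 6191 K (t = 61.91):
  B = 138.5·ln(61.91 − 10) − 305.0 = 138.5·ln 51.91 − 305.0 = 138.5·3.9495 − 305.0 = 242.007.
At 5359 K (t = 53.59):
  B = 138.5·ln(53.59 − 10) − 305.0 = 138.5·ln 43.59 − 305.0 = 138.5·3.7748 − 305.0 = 217.814.
Gain = 217.814 / 242.007 = 0.9000 → 0.900.

0.900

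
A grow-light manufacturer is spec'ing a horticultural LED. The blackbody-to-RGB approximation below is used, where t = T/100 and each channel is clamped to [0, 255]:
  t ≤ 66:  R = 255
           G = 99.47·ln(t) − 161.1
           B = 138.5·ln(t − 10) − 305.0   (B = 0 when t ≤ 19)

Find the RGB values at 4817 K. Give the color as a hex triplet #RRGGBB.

#FFE0C7

t = 4817/100 = 48.17; the t ≤ 66 branch applies.
R = 255 by definition for t ≤ 66.
G = 99.47·ln 48.17 − 161.1 = 99.47·3.8747 − 161.1 = 224.320.
B = 138.5·ln(48.17 − 10) − 305.0 = 138.5·ln 38.17 − 305.0 = 138.5·3.6420 − 305.0 = 199.424.
Rounded: (255, 224, 199).
In hex: #FFE0C7.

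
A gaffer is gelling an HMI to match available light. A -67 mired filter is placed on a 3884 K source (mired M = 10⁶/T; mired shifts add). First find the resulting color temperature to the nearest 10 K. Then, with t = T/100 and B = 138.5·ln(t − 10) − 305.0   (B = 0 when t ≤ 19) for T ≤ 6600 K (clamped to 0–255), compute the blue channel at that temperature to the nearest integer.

214

M_in = 10⁶/3884 = 257.47; M_out = 257.47 + (-67) = 190.47.
T_out = 10⁶/190.47 = 5250.3 K → 5250 K; t = 52.5.
B = 138.5·ln(52.5 − 10) − 305.0 = 138.5·ln 42.5 − 305.0 = 138.5·3.7495 − 305.0 = 214.306.
Rounded: 214.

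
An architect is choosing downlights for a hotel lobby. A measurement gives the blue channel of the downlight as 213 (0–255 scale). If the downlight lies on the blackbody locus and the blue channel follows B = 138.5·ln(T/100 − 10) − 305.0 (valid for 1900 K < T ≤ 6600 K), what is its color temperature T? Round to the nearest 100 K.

ln(t − 10) = (213 + 305.0) / 138.5 = 3.7401.
t − 10 = e^3.7401 = 42.101, so t = 52.101.
T = 100·t = 5210 K → 5200 K to the nearest 100 K.

5200 K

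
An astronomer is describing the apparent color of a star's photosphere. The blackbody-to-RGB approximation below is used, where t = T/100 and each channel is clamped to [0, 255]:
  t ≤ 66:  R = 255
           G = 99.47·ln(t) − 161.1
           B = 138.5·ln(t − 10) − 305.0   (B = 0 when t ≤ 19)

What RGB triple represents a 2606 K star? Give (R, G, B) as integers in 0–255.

(255, 163, 80)

t = 2606/100 = 26.06; the t ≤ 66 branch applies.
R = 255 by definition for t ≤ 66.
G = 99.47·ln 26.06 − 161.1 = 99.47·3.2604 − 161.1 = 163.212.
B = 138.5·ln(26.06 − 10) − 305.0 = 138.5·ln 16.06 − 305.0 = 138.5·2.7763 − 305.0 = 79.522.
Rounded: (255, 163, 80).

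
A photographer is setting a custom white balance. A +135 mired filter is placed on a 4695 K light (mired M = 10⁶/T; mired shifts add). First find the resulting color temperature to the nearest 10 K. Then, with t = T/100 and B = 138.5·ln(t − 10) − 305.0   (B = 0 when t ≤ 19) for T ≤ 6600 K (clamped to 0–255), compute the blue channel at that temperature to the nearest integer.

M_in = 10⁶/4695 = 212.99; M_out = 212.99 + (+135) = 347.99.
T_out = 10⁶/347.99 = 2873.6 K → 2870 K; t = 28.7.
B = 138.5·ln(28.7 − 10) − 305.0 = 138.5·ln 18.7 − 305.0 = 138.5·2.9285 − 305.0 = 100.601.
Rounded: 101.

101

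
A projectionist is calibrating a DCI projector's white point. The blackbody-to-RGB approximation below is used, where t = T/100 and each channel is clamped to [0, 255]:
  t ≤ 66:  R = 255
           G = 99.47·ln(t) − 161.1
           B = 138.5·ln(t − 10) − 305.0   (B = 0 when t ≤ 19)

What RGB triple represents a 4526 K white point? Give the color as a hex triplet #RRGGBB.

#FFDABC

t = 4526/100 = 45.26; the t ≤ 66 branch applies.
R = 255 by definition for t ≤ 66.
G = 99.47·ln 45.26 − 161.1 = 99.47·3.8124 − 161.1 = 218.122.
B = 138.5·ln(45.26 − 10) − 305.0 = 138.5·ln 35.26 − 305.0 = 138.5·3.5627 − 305.0 = 188.441.
Rounded: (255, 218, 188).
In hex: #FFDABC.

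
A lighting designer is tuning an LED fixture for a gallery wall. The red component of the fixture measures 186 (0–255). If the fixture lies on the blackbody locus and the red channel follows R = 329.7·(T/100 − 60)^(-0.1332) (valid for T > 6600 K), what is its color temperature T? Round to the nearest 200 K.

(t − 60)^(-0.1332) = 186/329.7 = 0.56415.
t − 60 = 0.56415^(1/-0.1332) = 0.56415^(-7.508) = 73.521, so t = 133.521.
T = 100·t = 13352 K → 13400 K to the nearest 200 K.

13400 K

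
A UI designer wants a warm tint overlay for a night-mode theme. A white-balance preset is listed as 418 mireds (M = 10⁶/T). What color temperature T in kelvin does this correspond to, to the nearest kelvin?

T = 10⁶ / 418 = 2392.34 K → 2392 K.

2392 K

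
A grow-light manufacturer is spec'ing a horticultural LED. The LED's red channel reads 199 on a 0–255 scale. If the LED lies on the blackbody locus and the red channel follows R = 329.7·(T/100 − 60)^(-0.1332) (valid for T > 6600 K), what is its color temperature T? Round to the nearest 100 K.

10400 K

(t − 60)^(-0.1332) = 199/329.7 = 0.60358.
t − 60 = 0.60358^(1/-0.1332) = 0.60358^(-7.508) = 44.273, so t = 104.273.
T = 100·t = 10427 K → 10400 K to the nearest 100 K.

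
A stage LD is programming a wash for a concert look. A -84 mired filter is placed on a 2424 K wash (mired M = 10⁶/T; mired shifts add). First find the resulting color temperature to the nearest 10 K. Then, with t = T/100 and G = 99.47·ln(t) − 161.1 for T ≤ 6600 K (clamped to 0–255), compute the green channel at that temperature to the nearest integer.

M_in = 10⁶/2424 = 412.54; M_out = 412.54 + (-84) = 328.54.
T_out = 10⁶/328.54 = 3043.8 K → 3040 K; t = 30.4.
G = 99.47·ln 30.4 − 161.1 = 99.47·3.4144 − 161.1 = 178.535.
Rounded: 179.

179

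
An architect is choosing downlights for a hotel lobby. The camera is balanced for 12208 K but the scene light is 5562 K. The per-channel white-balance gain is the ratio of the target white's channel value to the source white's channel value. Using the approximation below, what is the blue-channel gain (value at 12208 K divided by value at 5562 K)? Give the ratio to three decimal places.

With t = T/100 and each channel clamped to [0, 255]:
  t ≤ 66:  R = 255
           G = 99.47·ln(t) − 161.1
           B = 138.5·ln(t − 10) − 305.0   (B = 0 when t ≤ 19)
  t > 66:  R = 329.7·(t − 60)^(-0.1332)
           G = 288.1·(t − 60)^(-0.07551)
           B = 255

1.138

At 5562 K (t = 55.62):
  B = 138.5·ln(55.62 − 10) − 305.0 = 138.5·ln 45.62 − 305.0 = 138.5·3.8203 − 305.0 = 224.118.
At 12208 K (t = 122.08):
  B = 255 by definition for t > 66.
Gain = 255.000 / 224.118 = 1.1378 → 1.138.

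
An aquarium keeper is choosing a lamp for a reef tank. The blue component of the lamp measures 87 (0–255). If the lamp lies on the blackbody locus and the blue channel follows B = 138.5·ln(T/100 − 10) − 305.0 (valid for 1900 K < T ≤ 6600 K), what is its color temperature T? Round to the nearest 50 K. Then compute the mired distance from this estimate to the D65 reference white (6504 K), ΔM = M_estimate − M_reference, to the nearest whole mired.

ln(t − 10) = (87 + 305.0) / 138.5 = 2.8303.
t − 10 = e^2.8303 = 16.951, so t = 26.951.
T = 100·t = 2695 K → 2700 K to the nearest 50 K.
M_estimate = 10⁶/2700 = 370.37; M_reference = 10⁶/6504 = 153.75.
ΔM = 370.37 − 153.75 = 216.62 → +217 mireds.

+217 mireds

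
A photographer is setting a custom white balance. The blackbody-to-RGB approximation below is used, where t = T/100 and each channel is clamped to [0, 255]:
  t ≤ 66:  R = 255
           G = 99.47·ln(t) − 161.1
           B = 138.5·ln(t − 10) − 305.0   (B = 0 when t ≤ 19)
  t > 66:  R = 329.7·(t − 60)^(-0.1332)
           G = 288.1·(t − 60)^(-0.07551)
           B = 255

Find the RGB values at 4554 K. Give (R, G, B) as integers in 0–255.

(255, 219, 190)

t = 4554/100 = 45.54; the t ≤ 66 branch applies.
R = 255 by definition for t ≤ 66.
G = 99.47·ln 45.54 − 161.1 = 99.47·3.8186 − 161.1 = 218.735.
B = 138.5·ln(45.54 − 10) − 305.0 = 138.5·ln 35.54 − 305.0 = 138.5·3.5707 − 305.0 = 189.536.
Rounded: (255, 219, 190).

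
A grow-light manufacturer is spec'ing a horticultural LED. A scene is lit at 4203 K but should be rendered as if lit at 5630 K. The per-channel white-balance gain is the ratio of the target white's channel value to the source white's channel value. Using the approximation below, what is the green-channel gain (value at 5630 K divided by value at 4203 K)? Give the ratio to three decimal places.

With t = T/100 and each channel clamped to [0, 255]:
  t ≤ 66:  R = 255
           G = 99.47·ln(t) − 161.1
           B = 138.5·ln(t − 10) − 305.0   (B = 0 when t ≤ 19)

1.138

At 4203 K (t = 42.03):
  G = 99.47·ln 42.03 − 161.1 = 99.47·3.7384 − 161.1 = 210.757.
At 5630 K (t = 56.3):
  G = 99.47·ln 56.3 − 161.1 = 99.47·4.0307 − 161.1 = 239.833.
Gain = 239.833 / 210.757 = 1.1380 → 1.138.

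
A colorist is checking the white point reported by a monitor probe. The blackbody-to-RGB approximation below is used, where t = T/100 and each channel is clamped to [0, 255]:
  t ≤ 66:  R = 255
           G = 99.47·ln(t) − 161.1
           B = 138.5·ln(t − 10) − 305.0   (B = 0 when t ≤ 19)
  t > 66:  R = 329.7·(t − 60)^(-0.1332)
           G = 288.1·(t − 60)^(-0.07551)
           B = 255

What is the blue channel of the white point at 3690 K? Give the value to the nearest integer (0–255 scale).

151

t = 3690/100 = 36.9; the t ≤ 66 branch applies.
B = 138.5·ln(36.9 − 10) − 305.0 = 138.5·ln 26.9 − 305.0 = 138.5·3.2921 − 305.0 = 150.959.
Rounded: 151.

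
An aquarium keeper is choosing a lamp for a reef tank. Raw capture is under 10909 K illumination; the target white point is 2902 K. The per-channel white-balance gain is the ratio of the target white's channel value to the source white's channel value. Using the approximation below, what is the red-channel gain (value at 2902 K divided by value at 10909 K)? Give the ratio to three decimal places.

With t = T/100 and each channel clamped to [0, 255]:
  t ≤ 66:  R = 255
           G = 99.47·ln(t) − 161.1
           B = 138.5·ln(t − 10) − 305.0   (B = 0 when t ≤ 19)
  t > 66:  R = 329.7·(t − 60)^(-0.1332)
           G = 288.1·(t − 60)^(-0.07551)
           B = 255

1.299

At 10909 K (t = 109.09):
  R = 329.7·(109.09 − 60)^(-0.1332) = 329.7·49.09^(-0.1332) = 329.7·0.59533 = 196.281.
At 2902 K (t = 29.02):
  R = 255 by definition for t ≤ 66.
Gain = 255.000 / 196.281 = 1.2992 → 1.299.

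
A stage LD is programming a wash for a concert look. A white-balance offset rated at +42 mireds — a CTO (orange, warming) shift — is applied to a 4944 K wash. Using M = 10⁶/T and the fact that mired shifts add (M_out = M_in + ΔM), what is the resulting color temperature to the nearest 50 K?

4100 K

M_in = 10⁶/4944 = 202.27 mireds.
M_out = 202.27 + (+42) = 244.27 mireds.
T_out = 10⁶/244.27 = 4093.9 K → 4100 K.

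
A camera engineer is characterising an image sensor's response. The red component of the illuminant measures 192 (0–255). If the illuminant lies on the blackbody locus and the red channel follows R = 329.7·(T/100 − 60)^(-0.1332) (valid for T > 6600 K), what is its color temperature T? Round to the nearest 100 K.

11800 K

(t − 60)^(-0.1332) = 192/329.7 = 0.58235.
t − 60 = 0.58235^(1/-0.1332) = 0.58235^(-7.508) = 57.929, so t = 117.929.
T = 100·t = 11793 K → 11800 K to the nearest 100 K.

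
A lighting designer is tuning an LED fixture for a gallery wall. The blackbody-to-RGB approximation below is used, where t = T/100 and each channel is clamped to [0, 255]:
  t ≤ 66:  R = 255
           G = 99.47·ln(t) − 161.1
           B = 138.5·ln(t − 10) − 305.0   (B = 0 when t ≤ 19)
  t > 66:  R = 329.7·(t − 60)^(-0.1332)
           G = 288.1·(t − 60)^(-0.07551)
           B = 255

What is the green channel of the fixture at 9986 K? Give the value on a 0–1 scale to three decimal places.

0.855

t = 9986/100 = 99.86; the t > 66 branch applies.
G = 288.1·(99.86 − 60)^(-0.07551) = 288.1·39.86^(-0.07551) = 288.1·0.75708 = 218.116.
On a 0–1 scale: 218.116/255 = 0.8554 → 0.855.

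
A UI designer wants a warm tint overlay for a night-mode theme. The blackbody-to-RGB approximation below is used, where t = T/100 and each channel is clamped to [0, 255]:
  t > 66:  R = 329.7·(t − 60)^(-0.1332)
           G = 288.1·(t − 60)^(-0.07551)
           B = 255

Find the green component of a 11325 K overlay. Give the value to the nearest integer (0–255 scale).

t = 11325/100 = 113.25; the t > 66 branch applies.
G = 288.1·(113.25 − 60)^(-0.07551) = 288.1·53.25^(-0.07551) = 288.1·0.74071 = 213.397.
Rounded: 213.

213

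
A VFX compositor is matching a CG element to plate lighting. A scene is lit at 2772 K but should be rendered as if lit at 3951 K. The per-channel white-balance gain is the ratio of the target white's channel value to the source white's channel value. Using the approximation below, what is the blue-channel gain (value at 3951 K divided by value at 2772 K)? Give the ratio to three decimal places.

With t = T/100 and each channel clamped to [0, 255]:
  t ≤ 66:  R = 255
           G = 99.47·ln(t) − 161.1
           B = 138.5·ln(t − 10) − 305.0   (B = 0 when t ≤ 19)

At 2772 K (t = 27.72):
  B = 138.5·ln(27.72 − 10) − 305.0 = 138.5·ln 17.72 − 305.0 = 138.5·2.8747 − 305.0 = 93.145.
At 3951 K (t = 39.51):
  B = 138.5·ln(39.51 − 10) − 305.0 = 138.5·ln 29.51 − 305.0 = 138.5·3.3847 − 305.0 = 163.785.
Gain = 163.785 / 93.145 = 1.7584 → 1.758.

1.758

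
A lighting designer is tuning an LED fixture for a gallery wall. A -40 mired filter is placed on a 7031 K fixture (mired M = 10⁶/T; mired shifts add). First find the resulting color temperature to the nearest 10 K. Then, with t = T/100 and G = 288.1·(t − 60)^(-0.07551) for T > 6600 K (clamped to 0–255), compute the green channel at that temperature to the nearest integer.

M_in = 10⁶/7031 = 142.23; M_out = 142.23 + (-40) = 102.23.
T_out = 10⁶/102.23 = 9782.1 K → 9780 K; t = 97.8.
G = 288.1·(97.8 − 60)^(-0.07551) = 288.1·37.8^(-0.07551) = 288.1·0.76012 = 218.991.
Rounded: 219.

219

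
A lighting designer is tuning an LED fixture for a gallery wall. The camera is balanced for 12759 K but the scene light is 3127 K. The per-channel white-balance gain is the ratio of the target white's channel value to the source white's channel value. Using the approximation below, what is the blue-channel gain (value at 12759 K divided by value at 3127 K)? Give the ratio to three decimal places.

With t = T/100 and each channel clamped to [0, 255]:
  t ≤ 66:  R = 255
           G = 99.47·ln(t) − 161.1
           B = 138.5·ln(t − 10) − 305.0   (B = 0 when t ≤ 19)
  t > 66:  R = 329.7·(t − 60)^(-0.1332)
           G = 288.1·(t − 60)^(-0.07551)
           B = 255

At 3127 K (t = 31.27):
  B = 138.5·ln(31.27 − 10) − 305.0 = 138.5·ln 21.27 − 305.0 = 138.5·3.0573 − 305.0 = 118.436.
At 12759 K (t = 127.59):
  B = 255 by definition for t > 66.
Gain = 255.000 / 118.436 = 2.1531 → 2.153.

2.153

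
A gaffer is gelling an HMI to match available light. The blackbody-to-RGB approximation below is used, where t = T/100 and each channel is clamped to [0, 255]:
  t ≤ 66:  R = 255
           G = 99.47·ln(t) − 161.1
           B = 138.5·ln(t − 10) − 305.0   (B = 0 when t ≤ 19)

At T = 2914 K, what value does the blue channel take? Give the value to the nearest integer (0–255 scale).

t = 2914/100 = 29.14; the t ≤ 66 branch applies.
B = 138.5·ln(29.14 − 10) − 305.0 = 138.5·ln 19.14 − 305.0 = 138.5·2.9518 − 305.0 = 103.822.
Rounded: 104.

104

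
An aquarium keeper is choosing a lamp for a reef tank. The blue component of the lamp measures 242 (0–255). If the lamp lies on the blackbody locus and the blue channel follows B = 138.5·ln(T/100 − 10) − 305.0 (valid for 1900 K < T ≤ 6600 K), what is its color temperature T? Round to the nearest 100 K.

6200 K

ln(t − 10) = (242 + 305.0) / 138.5 = 3.9495.
t − 10 = e^3.9495 = 51.907, so t = 61.907.
T = 100·t = 6191 K → 6200 K to the nearest 100 K.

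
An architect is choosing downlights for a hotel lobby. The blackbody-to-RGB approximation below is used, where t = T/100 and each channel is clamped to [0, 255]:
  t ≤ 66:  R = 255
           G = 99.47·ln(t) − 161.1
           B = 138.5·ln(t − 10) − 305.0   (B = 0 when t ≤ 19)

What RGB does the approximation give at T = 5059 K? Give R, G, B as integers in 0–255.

t = 5059/100 = 50.59; the t ≤ 66 branch applies.
R = 255 by definition for t ≤ 66.
G = 99.47·ln 50.59 − 161.1 = 99.47·3.9238 − 161.1 = 229.196.
B = 138.5·ln(50.59 − 10) − 305.0 = 138.5·ln 40.59 − 305.0 = 138.5·3.7035 − 305.0 = 207.938.
Rounded: (255, 229, 208).

R=255, G=229, B=208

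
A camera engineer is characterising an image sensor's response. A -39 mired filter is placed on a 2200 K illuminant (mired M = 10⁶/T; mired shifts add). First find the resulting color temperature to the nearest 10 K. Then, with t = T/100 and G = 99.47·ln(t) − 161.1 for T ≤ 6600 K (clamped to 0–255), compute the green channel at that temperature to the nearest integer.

155

M_in = 10⁶/2200 = 454.55; M_out = 454.55 + (-39) = 415.55.
T_out = 10⁶/415.55 = 2406.5 K → 2410 K; t = 24.1.
G = 99.47·ln 24.1 − 161.1 = 99.47·3.1822 − 161.1 = 155.435.
Rounded: 155.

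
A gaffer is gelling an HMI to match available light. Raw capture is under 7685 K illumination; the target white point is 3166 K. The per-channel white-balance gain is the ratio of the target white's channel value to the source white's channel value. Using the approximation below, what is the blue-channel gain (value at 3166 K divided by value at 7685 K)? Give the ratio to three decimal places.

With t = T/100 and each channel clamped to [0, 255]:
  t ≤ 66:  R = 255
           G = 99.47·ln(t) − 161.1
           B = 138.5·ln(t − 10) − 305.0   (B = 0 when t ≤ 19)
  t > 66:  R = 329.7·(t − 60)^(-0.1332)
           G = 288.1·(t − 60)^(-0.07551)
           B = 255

0.474

At 7685 K (t = 76.85):
  B = 255 by definition for t > 66.
At 3166 K (t = 31.66):
  B = 138.5·ln(31.66 − 10) − 305.0 = 138.5·ln 21.66 − 305.0 = 138.5·3.0755 − 305.0 = 120.952.
Gain = 120.952 / 255.000 = 0.4743 → 0.474.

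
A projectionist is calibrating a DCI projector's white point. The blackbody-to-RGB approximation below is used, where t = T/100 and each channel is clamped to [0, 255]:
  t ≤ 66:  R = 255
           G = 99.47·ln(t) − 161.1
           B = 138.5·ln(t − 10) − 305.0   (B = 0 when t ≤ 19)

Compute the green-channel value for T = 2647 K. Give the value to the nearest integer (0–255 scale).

165

t = 2647/100 = 26.47; the t ≤ 66 branch applies.
G = 99.47·ln 26.47 − 161.1 = 99.47·3.2760 − 161.1 = 164.765.
Rounded: 165.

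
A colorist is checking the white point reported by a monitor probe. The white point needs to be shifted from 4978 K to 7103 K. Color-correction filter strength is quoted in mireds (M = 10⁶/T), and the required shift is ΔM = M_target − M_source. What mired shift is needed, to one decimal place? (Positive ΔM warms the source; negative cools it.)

M_source = 10⁶/4978 = 200.884; M_target = 10⁶/7103 = 140.786.
ΔM = 140.786 − 200.884 = -60.098 → -60.1 mireds, a cooling shift.

-60.1 mireds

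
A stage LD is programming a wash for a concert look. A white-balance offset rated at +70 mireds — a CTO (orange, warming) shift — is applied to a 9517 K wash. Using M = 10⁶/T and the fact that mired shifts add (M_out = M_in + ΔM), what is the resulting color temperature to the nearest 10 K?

5710 K

M_in = 10⁶/9517 = 105.08 mireds.
M_out = 105.08 + (+70) = 175.08 mireds.
T_out = 10⁶/175.08 = 5711.8 K → 5710 K.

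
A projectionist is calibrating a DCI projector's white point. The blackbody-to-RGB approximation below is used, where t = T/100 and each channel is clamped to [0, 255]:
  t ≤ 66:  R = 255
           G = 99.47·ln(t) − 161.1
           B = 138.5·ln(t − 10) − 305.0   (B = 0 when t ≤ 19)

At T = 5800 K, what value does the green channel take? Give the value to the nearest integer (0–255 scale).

t = 5800/100 = 58; the t ≤ 66 branch applies.
G = 99.47·ln 58 − 161.1 = 99.47·4.0604 − 161.1 = 242.792.
Rounded: 243.

243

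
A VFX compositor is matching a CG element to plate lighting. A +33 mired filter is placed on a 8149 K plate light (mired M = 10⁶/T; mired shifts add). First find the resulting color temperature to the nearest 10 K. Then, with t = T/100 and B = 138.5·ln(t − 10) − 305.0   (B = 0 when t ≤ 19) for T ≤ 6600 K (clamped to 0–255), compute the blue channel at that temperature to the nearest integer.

248

M_in = 10⁶/8149 = 122.71; M_out = 122.71 + (+33) = 155.71.
T_out = 10⁶/155.71 = 6422.0 K → 6420 K; t = 64.2.
B = 138.5·ln(64.2 − 10) − 305.0 = 138.5·ln 54.2 − 305.0 = 138.5·3.9927 − 305.0 = 247.986.
Rounded: 248.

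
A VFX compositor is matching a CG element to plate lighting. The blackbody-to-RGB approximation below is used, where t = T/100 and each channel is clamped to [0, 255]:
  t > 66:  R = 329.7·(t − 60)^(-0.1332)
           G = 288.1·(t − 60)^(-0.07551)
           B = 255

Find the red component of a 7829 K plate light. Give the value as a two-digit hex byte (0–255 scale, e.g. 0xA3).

0xE0

t = 7829/100 = 78.29; the t > 66 branch applies.
R = 329.7·(78.29 − 60)^(-0.1332) = 329.7·18.29^(-0.1332) = 329.7·0.67901 = 223.868.
Rounded: 224; in hex, 0xE0.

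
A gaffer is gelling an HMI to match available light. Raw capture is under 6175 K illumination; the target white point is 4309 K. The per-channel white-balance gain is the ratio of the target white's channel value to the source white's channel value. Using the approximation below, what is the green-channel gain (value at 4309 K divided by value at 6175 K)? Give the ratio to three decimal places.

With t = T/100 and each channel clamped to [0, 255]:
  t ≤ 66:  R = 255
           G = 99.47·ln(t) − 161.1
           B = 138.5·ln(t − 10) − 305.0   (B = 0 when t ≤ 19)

0.856

At 6175 K (t = 61.75):
  G = 99.47·ln 61.75 − 161.1 = 99.47·4.1231 − 161.1 = 249.024.
At 4309 K (t = 43.09):
  G = 99.47·ln 43.09 − 161.1 = 99.47·3.7633 − 161.1 = 213.235.
Gain = 213.235 / 249.024 = 0.8563 → 0.856.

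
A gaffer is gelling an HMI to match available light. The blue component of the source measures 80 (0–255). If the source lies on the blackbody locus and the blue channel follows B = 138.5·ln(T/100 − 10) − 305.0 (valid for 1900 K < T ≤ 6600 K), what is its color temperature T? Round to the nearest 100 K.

ln(t − 10) = (80 + 305.0) / 138.5 = 2.7798.
t − 10 = e^2.7798 = 16.116, so t = 26.116.
T = 100·t = 2612 K → 2600 K to the nearest 100 K.

2600 K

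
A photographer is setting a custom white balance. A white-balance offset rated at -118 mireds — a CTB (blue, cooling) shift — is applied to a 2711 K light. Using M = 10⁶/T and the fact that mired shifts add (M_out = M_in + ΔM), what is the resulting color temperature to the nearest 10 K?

3990 K

M_in = 10⁶/2711 = 368.87 mireds.
M_out = 368.87 + (-118) = 250.87 mireds.
T_out = 10⁶/250.87 = 3986.2 K → 3990 K.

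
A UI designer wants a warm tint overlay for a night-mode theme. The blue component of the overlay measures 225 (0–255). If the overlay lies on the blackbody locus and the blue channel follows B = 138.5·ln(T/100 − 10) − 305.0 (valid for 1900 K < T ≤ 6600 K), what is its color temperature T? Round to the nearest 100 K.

ln(t − 10) = (225 + 305.0) / 138.5 = 3.8267.
t − 10 = e^3.8267 = 45.911, so t = 55.911.
T = 100·t = 5591 K → 5600 K to the nearest 100 K.

5600 K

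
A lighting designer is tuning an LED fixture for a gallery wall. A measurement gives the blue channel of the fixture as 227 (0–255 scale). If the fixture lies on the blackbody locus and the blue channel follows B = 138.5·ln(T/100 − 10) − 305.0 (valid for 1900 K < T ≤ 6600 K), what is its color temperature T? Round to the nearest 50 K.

ln(t − 10) = (227 + 305.0) / 138.5 = 3.8412.
t − 10 = e^3.8412 = 46.579, so t = 56.579.
T = 100·t = 5658 K → 5650 K to the nearest 50 K.

5650 K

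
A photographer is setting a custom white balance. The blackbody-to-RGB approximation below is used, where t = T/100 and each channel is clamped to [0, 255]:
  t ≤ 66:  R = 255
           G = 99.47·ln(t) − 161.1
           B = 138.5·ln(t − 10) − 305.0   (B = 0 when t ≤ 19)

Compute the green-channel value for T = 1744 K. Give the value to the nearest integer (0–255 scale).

t = 1744/100 = 17.44; the t ≤ 66 branch applies.
G = 99.47·ln 17.44 − 161.1 = 99.47·2.8588 − 161.1 = 123.261.
Rounded: 123.

123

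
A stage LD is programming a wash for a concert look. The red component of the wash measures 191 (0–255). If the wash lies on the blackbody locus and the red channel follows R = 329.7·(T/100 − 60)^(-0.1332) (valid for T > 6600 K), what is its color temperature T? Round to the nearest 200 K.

(t − 60)^(-0.1332) = 191/329.7 = 0.57931.
t − 60 = 0.57931^(1/-0.1332) = 0.57931^(-7.508) = 60.245, so t = 120.245.
T = 100·t = 12025 K → 12000 K to the nearest 200 K.

12000 K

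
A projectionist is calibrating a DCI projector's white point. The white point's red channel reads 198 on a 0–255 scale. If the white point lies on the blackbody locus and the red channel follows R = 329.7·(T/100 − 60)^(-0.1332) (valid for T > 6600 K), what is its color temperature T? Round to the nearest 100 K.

10600 K

(t − 60)^(-0.1332) = 198/329.7 = 0.60055.
t − 60 = 0.60055^(1/-0.1332) = 0.60055^(-7.508) = 45.980, so t = 105.980.
T = 100·t = 10598 K → 10600 K to the nearest 100 K.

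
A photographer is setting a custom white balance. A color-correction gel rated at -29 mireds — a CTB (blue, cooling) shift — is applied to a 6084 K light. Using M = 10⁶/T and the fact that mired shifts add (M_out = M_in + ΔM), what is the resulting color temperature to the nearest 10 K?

7390 K

M_in = 10⁶/6084 = 164.37 mireds.
M_out = 164.37 + (-29) = 135.37 mireds.
T_out = 10⁶/135.37 = 7387.4 K → 7390 K.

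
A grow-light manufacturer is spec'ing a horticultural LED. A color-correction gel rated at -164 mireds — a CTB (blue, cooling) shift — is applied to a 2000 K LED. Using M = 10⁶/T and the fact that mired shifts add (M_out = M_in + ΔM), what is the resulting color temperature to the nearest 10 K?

2980 K

M_in = 10⁶/2000 = 500.00 mireds.
M_out = 500.00 + (-164) = 336.00 mireds.
T_out = 10⁶/336.00 = 2976.2 K → 2980 K.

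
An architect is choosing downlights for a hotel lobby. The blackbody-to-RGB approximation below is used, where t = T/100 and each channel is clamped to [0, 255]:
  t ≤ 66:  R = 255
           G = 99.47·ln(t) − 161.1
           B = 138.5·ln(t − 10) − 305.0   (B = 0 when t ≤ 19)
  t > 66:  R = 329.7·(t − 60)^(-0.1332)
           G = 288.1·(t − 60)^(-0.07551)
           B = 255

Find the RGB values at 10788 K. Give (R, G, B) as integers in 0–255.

(197, 215, 255)

t = 10788/100 = 107.88; the t > 66 branch applies.
R = 329.7·(107.88 − 60)^(-0.1332) = 329.7·47.88^(-0.1332) = 329.7·0.59732 = 196.935.
G = 288.1·(107.88 − 60)^(-0.07551) = 288.1·47.88^(-0.07551) = 288.1·0.74667 = 215.117.
B = 255 by definition for t > 66.
Rounded: (197, 215, 255).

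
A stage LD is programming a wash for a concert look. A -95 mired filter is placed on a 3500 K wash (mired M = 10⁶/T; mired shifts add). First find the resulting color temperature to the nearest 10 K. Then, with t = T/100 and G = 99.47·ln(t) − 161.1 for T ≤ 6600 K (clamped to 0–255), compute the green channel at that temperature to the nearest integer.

233

M_in = 10⁶/3500 = 285.71; M_out = 285.71 + (-95) = 190.71.
T_out = 10⁶/190.71 = 5243.4 K → 5240 K; t = 52.4.
G = 99.47·ln 52.4 − 161.1 = 99.47·3.9589 − 161.1 = 232.692.
Rounded: 233.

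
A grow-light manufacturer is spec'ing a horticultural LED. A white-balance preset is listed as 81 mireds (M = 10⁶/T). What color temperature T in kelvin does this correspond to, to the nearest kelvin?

T = 10⁶ / 81 = 12345.68 K → 12346 K.

12346 K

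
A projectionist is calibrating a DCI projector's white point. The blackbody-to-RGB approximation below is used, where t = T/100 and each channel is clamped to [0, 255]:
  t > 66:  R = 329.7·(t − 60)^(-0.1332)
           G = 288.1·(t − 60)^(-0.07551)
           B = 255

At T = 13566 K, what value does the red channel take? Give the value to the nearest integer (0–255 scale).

t = 13566/100 = 135.66; the t > 66 branch applies.
R = 329.7·(135.66 − 60)^(-0.1332) = 329.7·75.66^(-0.1332) = 329.7·0.56200 = 185.291.
Rounded: 185.

185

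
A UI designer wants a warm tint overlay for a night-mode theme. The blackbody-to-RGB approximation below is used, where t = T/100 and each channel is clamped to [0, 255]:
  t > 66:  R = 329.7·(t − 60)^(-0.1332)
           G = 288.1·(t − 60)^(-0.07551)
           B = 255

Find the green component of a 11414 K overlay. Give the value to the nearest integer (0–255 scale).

t = 11414/100 = 114.14; the t > 66 branch applies.
G = 288.1·(114.14 − 60)^(-0.07551) = 288.1·54.14^(-0.07551) = 288.1·0.73978 = 213.130.
Rounded: 213.

213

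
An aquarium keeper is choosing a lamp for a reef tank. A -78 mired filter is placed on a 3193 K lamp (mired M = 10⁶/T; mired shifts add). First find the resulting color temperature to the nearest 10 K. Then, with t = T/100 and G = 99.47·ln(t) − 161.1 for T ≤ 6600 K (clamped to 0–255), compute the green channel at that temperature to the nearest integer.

212

M_in = 10⁶/3193 = 313.19; M_out = 313.19 + (-78) = 235.19.
T_out = 10⁶/235.19 = 4252.0 K → 4250 K; t = 42.5.
G = 99.47·ln 42.5 − 161.1 = 99.47·3.7495 − 161.1 = 211.863.
Rounded: 212.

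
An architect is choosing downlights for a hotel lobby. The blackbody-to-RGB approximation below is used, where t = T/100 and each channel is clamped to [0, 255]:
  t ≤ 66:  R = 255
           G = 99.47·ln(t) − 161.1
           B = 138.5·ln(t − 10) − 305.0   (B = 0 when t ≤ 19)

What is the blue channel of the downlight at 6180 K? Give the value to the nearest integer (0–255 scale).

t = 6180/100 = 61.8; the t ≤ 66 branch applies.
B = 138.5·ln(61.8 − 10) − 305.0 = 138.5·ln 51.8 − 305.0 = 138.5·3.9474 − 305.0 = 241.714.
Rounded: 242.

242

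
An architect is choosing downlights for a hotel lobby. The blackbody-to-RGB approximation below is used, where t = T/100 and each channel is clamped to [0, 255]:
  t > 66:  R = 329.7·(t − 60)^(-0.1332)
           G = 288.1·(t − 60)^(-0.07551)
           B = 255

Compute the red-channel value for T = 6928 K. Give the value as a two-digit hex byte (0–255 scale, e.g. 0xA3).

0xF5

t = 6928/100 = 69.28; the t > 66 branch applies.
R = 329.7·(69.28 − 60)^(-0.1332) = 329.7·9.28^(-0.1332) = 329.7·0.74323 = 245.043.
Rounded: 245; in hex, 0xF5.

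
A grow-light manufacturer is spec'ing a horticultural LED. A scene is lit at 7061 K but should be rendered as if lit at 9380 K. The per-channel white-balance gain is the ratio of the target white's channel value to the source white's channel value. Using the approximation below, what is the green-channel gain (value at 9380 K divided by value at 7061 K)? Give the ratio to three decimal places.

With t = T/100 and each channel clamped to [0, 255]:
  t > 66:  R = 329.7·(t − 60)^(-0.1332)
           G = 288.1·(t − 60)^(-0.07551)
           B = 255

At 7061 K (t = 70.61):
  G = 288.1·(70.61 − 60)^(-0.07551) = 288.1·10.61^(-0.07551) = 288.1·0.83666 = 241.041.
At 9380 K (t = 93.8):
  G = 288.1·(93.8 − 60)^(-0.07551) = 288.1·33.8^(-0.07551) = 288.1·0.76657 = 220.849.
Gain = 220.849 / 241.041 = 0.9162 → 0.916.

0.916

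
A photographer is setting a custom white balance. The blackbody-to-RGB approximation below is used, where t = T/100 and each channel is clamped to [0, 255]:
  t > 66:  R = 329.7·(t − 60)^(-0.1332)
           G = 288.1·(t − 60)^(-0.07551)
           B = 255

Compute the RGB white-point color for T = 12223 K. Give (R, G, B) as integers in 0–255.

t = 12223/100 = 122.23; the t > 66 branch applies.
R = 329.7·(122.23 − 60)^(-0.1332) = 329.7·62.23^(-0.1332) = 329.7·0.57682 = 190.177.
G = 288.1·(122.23 − 60)^(-0.07551) = 288.1·62.23^(-0.07551) = 288.1·0.73204 = 210.901.
B = 255 by definition for t > 66.
Rounded: (190, 211, 255).

(190, 211, 255)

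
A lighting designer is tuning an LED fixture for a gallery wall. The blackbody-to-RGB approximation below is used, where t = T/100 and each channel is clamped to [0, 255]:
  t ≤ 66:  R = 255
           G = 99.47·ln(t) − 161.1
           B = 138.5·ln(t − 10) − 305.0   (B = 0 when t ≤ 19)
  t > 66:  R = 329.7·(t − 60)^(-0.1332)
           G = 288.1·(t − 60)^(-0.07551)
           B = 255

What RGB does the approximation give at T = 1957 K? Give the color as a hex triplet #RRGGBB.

#FF8708

t = 1957/100 = 19.57; the t ≤ 66 branch applies.
R = 255 by definition for t ≤ 66.
G = 99.47·ln 19.57 − 161.1 = 99.47·2.9740 − 161.1 = 134.724.
B = 138.5·ln(19.57 − 10) − 305.0 = 138.5·ln 9.57 − 305.0 = 138.5·2.2586 − 305.0 = 7.821.
Rounded: (255, 135, 8).
In hex: #FF8708.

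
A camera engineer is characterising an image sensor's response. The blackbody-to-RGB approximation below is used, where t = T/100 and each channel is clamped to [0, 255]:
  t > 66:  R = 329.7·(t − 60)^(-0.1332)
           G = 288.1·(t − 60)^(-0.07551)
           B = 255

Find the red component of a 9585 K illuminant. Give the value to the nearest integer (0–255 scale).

205

t = 9585/100 = 95.85; the t > 66 branch applies.
R = 329.7·(95.85 − 60)^(-0.1332) = 329.7·35.85^(-0.1332) = 329.7·0.62079 = 204.673.
Rounded: 205.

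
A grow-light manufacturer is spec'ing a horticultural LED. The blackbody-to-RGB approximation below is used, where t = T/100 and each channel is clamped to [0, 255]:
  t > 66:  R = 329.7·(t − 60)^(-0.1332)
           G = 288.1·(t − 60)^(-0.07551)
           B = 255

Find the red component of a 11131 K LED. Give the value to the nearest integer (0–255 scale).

195

t = 11131/100 = 111.31; the t > 66 branch applies.
R = 329.7·(111.31 − 60)^(-0.1332) = 329.7·51.31^(-0.1332) = 329.7·0.59184 = 195.128.
Rounded: 195.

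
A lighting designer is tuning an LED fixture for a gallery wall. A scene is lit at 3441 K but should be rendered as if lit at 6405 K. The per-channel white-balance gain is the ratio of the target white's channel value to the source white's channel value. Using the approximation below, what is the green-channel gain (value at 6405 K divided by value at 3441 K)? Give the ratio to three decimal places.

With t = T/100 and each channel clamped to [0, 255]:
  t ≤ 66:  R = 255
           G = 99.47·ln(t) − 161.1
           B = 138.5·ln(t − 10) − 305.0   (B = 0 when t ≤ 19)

1.324

At 3441 K (t = 34.41):
  G = 99.47·ln 34.41 − 161.1 = 99.47·3.5383 − 161.1 = 190.859.
At 6405 K (t = 64.05):
  G = 99.47·ln 64.05 − 161.1 = 99.47·4.1597 − 161.1 = 252.662.
Gain = 252.662 / 190.859 = 1.3238 → 1.324.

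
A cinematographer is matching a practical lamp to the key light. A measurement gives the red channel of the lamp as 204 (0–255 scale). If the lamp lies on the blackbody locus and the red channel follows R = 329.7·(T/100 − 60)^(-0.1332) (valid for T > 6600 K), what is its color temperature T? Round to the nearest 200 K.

9600 K

(t − 60)^(-0.1332) = 204/329.7 = 0.61874.
t − 60 = 0.61874^(1/-0.1332) = 0.61874^(-7.508) = 36.748, so t = 96.748.
T = 100·t = 9675 K → 9600 K to the nearest 200 K.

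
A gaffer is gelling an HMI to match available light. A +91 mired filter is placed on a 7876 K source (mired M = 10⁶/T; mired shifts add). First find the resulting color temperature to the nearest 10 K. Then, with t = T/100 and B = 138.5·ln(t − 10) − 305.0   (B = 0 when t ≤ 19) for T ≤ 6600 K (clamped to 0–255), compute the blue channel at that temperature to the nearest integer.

191

M_in = 10⁶/7876 = 126.97; M_out = 126.97 + (+91) = 217.97.
T_out = 10⁶/217.97 = 4587.8 K → 4590 K; t = 45.9.
B = 138.5·ln(45.9 − 10) − 305.0 = 138.5·ln 35.9 − 305.0 = 138.5·3.5807 − 305.0 = 190.932.
Rounded: 191.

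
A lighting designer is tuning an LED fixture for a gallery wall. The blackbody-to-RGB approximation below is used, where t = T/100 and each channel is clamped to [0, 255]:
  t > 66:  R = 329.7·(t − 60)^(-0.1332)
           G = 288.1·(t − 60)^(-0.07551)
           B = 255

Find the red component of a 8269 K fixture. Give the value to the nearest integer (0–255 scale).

t = 8269/100 = 82.69; the t > 66 branch applies.
R = 329.7·(82.69 − 60)^(-0.1332) = 329.7·22.69^(-0.1332) = 329.7·0.65979 = 217.531.
Rounded: 218.

218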